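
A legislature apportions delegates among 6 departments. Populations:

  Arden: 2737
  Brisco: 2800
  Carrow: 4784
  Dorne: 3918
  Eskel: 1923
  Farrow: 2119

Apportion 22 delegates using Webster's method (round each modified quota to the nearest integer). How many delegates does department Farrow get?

Standard divisor 18281/22 ≈ 830.955; standard quotas: Arden 3.294, Brisco 3.370, Carrow 5.757, Dorne 4.715, Eskel 2.314, Farrow 2.550.
Rounding to the nearest integer gives Arden 3, Brisco 3, Carrow 6, Dorne 5, Eskel 2, Farrow 3 — total 22, matching the house size, so no adjustment is needed.
Farrow receives 3.

3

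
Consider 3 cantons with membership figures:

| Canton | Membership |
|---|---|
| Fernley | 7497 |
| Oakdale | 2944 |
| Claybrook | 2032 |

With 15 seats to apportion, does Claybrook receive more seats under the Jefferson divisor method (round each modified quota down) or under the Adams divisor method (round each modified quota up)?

Jefferson: Fernley 10, Oakdale 3, Claybrook 2.
Adams: Fernley 8, Oakdale 4, Claybrook 3.
Claybrook gets 2 under Jefferson and 3 under Adams.

Adams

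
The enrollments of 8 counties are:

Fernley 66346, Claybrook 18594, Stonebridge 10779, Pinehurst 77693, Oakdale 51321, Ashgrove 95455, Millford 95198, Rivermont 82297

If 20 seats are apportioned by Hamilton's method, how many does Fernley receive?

Total 497683; standard divisor 497683/20 ≈ 24884.15.
Standard quotas: Fernley 2.6662, Claybrook 0.7472, Stonebridge 0.4332, Pinehurst 3.1222, Oakdale 2.0624, Ashgrove 3.8360, Millford 3.8256, Rivermont 3.3072.
Lower quotas: Fernley 2, Claybrook 0, Stonebridge 0, Pinehurst 3, Oakdale 2, Ashgrove 3, Millford 3, Rivermont 3 (sum 16, leaving 4 seats).
Remainders in descending order: Ashgrove 0.8360, Millford 0.8256, Claybrook 0.7472, Fernley 0.6662, Stonebridge 0.4332, Rivermont 0.3072, Pinehurst 0.1222, Oakdale 0.0624.
The surplus seats go to Ashgrove, Millford, Claybrook, Fernley.
Fernley receives 3.

3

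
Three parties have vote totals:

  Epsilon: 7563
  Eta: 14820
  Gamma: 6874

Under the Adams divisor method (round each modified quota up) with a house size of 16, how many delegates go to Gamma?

4

Standard divisor 29257/16 ≈ 1828.562; standard quotas: Epsilon 4.136, Eta 8.105, Gamma 3.759.
Rounding up gives 5, 9, 4 = 18 seats, so the divisor must be adjusted.
With modified divisor 2000: modified quotas Epsilon 3.781, Eta 7.410, Gamma 3.437.
Rounding up: Epsilon 4, Eta 8, Gamma 4 (total 16).
Gamma receives 4.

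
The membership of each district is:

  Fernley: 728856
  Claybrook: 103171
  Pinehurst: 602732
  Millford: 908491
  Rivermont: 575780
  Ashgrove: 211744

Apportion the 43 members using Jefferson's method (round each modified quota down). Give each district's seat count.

Standard divisor 3130774/43 ≈ 72808.698; standard quotas: Fernley 10.011, Claybrook 1.417, Pinehurst 8.278, Millford 12.478, Rivermont 7.908, Ashgrove 2.908.
Rounding down gives 10, 1, 8, 12, 7, 2 = 40 seats, so the divisor must be adjusted.
With modified divisor 68400: modified quotas Fernley 10.656, Claybrook 1.508, Pinehurst 8.812, Millford 13.282, Rivermont 8.418, Ashgrove 3.096.
Rounding down: Fernley 10, Claybrook 1, Pinehurst 8, Millford 13, Rivermont 8, Ashgrove 3 (total 43).

Fernley=10; Claybrook=1; Pinehurst=8; Millford=13; Rivermont=8; Ashgrove=3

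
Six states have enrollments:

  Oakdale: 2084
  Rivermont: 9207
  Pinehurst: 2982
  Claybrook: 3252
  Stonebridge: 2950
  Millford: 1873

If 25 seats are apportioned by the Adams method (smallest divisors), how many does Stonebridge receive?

Standard divisor 22348/25 ≈ 893.92; standard quotas: Oakdale 2.331, Rivermont 10.300, Pinehurst 3.336, Claybrook 3.638, Stonebridge 3.300, Millford 2.095.
Rounding up gives 3, 11, 4, 4, 4, 3 = 29 seats, so the divisor must be adjusted.
With modified divisor 1010: modified quotas Oakdale 2.063, Rivermont 9.116, Pinehurst 2.952, Claybrook 3.220, Stonebridge 2.921, Millford 1.854.
Rounding up: Oakdale 3, Rivermont 10, Pinehurst 3, Claybrook 4, Stonebridge 3, Millford 2 (total 25).
Stonebridge receives 3.

3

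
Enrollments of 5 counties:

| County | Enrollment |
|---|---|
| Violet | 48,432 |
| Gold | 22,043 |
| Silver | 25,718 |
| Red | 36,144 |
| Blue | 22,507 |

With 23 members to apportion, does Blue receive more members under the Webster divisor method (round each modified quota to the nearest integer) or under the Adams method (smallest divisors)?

Adams

Webster: Violet 7, Gold 3, Silver 4, Red 6, Blue 3.
Adams: Violet 7, Gold 3, Silver 4, Red 5, Blue 4.
Blue gets 3 under Webster and 4 under Adams.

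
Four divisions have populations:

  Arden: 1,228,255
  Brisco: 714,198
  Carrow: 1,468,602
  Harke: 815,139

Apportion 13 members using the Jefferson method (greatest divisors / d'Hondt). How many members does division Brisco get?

2

Standard divisor 4226194/13 ≈ 325091.846; standard quotas: Arden 3.778, Brisco 2.197, Carrow 4.517, Harke 2.507.
Rounding down gives 3, 2, 4, 2 = 11 seats, so the divisor must be adjusted.
With modified divisor 282700: modified quotas Arden 4.345, Brisco 2.526, Carrow 5.195, Harke 2.883.
Rounding down: Arden 4, Brisco 2, Carrow 5, Harke 2 (total 13).
Brisco receives 2.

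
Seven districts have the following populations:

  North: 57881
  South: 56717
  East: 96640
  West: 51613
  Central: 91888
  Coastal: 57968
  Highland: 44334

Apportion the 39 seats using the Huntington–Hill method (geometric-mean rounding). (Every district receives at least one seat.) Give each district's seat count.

North 5; South 5; East 8; West 4; Central 8; Coastal 5; Highland 4

With divisor 11910: modified quotas North 4.860, South 4.762, East 8.114, West 4.334, Central 7.715, Coastal 4.867, Highland 3.722.
Geometric-mean thresholds: North √(4·5)=4.472, South √(4·5)=4.472, East √(8·9)=8.485, West √(4·5)=4.472, Central √(7·8)=7.483, Coastal √(4·5)=4.472, Highland √(3·4)=3.464.
Each quota rounded against its threshold gives North 5, South 5, East 8, West 4, Central 8, Coastal 5, Highland 4 (total 39).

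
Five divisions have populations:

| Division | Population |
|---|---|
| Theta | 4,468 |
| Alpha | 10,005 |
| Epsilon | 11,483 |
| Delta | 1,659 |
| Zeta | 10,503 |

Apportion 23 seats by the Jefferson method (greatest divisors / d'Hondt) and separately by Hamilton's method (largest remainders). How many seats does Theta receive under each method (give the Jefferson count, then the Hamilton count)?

2 and 3

Jefferson: Theta 2, Alpha 6, Epsilon 7, Delta 1, Zeta 7.
Hamilton: Theta 3, Alpha 6, Epsilon 7, Delta 1, Zeta 6.
Theta gets 2 under Jefferson and 3 under Hamilton.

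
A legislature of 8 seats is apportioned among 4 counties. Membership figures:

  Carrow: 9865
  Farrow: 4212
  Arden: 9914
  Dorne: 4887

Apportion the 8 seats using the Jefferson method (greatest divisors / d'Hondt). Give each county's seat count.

Carrow: 3, Farrow: 1, Arden: 3, Dorne: 1

Standard divisor 28878/8 ≈ 3609.75; standard quotas: Carrow 2.733, Farrow 1.167, Arden 2.746, Dorne 1.354.
Rounding down gives 2, 1, 2, 1 = 6 seats, so the divisor must be adjusted.
With modified divisor 2900: modified quotas Carrow 3.402, Farrow 1.452, Arden 3.419, Dorne 1.685.
Rounding down: Carrow 3, Farrow 1, Arden 3, Dorne 1 (total 8).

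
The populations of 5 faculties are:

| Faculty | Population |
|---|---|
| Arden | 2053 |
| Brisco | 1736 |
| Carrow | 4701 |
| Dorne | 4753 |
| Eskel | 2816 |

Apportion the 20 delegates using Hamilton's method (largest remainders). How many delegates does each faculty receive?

Arden: 3; Brisco: 2; Carrow: 6; Dorne: 6; Eskel: 3

The standard divisor is 16059/20 ≈ 802.95.
Standard quotas: Arden 2.557, Brisco 2.162, Carrow 5.855, Dorne 5.919, Eskel 3.507.
Lower quotas: Arden 2, Brisco 2, Carrow 5, Dorne 5, Eskel 3 (sum 17, leaving 3 seats).
Remainders in descending order: Dorne 0.919, Carrow 0.855, Arden 0.557, Eskel 0.507, Brisco 0.162.
Largest remainders: Dorne, Carrow, Arden receive the extra seats.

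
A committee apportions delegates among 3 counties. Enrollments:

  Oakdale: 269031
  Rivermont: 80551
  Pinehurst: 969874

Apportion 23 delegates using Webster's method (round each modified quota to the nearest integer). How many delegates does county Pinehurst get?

17

Standard divisor 1319456/23 ≈ 57367.652; standard quotas: Oakdale 4.690, Rivermont 1.404, Pinehurst 16.906.
Rounding to the nearest integer gives Oakdale 5, Rivermont 1, Pinehurst 17 — total 23, matching the house size, so no adjustment is needed.
Pinehurst receives 17.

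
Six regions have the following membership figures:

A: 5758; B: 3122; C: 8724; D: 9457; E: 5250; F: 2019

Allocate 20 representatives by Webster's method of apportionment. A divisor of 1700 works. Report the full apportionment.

A=3, B=2, C=5, D=6, E=3, F=1

With modified divisor 1700: modified quotas A 3.387, B 1.836, C 5.132, D 5.563, E 3.088, F 1.188.
Rounding to the nearest integer: A 3, B 2, C 5, D 6, E 3, F 1 (total 20).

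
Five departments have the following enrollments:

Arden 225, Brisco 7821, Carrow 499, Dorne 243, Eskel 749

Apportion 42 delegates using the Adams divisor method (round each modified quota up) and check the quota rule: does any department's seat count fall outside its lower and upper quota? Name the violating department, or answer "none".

Standard quotas: Arden 0.991, Brisco 34.443, Carrow 2.198, Dorne 1.070, Eskel 3.299.
Adams allocation: Arden 1, Brisco 33, Carrow 3, Dorne 1, Eskel 4.
Brisco has quota 34.443 (lower 34, upper 35) but receives 33 — outside the quota interval.

Brisco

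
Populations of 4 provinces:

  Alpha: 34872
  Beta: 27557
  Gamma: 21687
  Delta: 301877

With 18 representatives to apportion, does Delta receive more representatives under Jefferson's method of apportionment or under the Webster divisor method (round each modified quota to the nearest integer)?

Jefferson: Alpha 1, Beta 1, Gamma 1, Delta 15.
Webster: Alpha 2, Beta 1, Gamma 1, Delta 14.
Delta gets 15 under Jefferson and 14 under Webster.

Jefferson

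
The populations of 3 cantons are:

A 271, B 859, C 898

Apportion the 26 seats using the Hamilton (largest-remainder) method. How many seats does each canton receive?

A 3; B 11; C 12

The standard divisor is 2028/26 = 78.
Standard quotas: A 3.474, B 11.013, C 11.513.
Lower quotas: A 3, B 11, C 11 (sum 25, leaving 1 seat).
Remainders in descending order: C 0.513, A 0.474, B 0.013.
The surplus seat goes to C.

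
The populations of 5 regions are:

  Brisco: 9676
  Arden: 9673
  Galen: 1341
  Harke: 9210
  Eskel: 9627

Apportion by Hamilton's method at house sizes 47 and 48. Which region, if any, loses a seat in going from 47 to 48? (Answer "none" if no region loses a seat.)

At 47 seats: Brisco 12, Arden 11, Galen 2, Harke 11, Eskel 11.
At 48 seats: Brisco 12, Arden 12, Galen 1, Harke 11, Eskel 12.
Galen drops from 2 to 1.

Galen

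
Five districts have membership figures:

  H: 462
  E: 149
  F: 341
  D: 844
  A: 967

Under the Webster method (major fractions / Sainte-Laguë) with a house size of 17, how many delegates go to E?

1

Standard divisor 2763/17 ≈ 162.529; standard quotas: H 2.843, E 0.917, F 2.098, D 5.193, A 5.950.
Rounding to the nearest integer gives H 3, E 1, F 2, D 5, A 6 — total 17, matching the house size, so no adjustment is needed.
E receives 1.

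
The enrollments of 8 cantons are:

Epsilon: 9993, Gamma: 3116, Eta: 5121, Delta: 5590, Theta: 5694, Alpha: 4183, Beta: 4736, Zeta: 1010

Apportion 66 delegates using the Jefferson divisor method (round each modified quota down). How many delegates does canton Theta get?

10

Standard divisor 39443/66 ≈ 597.621; standard quotas: Epsilon 16.721, Gamma 5.214, Eta 8.569, Delta 9.354, Theta 9.528, Alpha 6.999, Beta 7.925, Zeta 1.690.
Rounding down gives 16, 5, 8, 9, 9, 6, 7, 1 = 61 seats, so the divisor must be adjusted.
With modified divisor 564: modified quotas Epsilon 17.718, Gamma 5.525, Eta 9.080, Delta 9.911, Theta 10.096, Alpha 7.417, Beta 8.397, Zeta 1.791.
Rounding down: Epsilon 17, Gamma 5, Eta 9, Delta 9, Theta 10, Alpha 7, Beta 8, Zeta 1 (total 66).
Theta receives 10.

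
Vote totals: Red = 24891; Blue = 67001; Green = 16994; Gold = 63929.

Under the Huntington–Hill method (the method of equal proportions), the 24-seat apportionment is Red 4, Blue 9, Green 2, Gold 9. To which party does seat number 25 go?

Priority for the next seat is population ÷ (√(s·(s+1))).
Priorities: Red 5565.797, Blue 7062.526, Green 6937.771, Gold 6738.708.
Highest priority: Blue.

Blue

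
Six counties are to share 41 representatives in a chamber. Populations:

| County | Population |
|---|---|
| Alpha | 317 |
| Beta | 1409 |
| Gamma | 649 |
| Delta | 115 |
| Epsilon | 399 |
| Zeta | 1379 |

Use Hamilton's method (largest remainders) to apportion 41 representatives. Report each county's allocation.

Total 4268; standard divisor 4268/41 ≈ 104.098.
Standard quotas: Alpha 3.045, Beta 13.535, Gamma 6.235, Delta 1.105, Epsilon 3.833, Zeta 13.247.
Lower quotas: Alpha 3, Beta 13, Gamma 6, Delta 1, Epsilon 3, Zeta 13 (sum 39, leaving 2 seats).
Remainders in descending order: Epsilon 0.833, Beta 0.535, Zeta 0.247, Gamma 0.235, Delta 0.105, Alpha 0.045.
Largest remainders: Epsilon, Beta receive the extra seats.

Alpha=3, Beta=14, Gamma=6, Delta=1, Epsilon=4, Zeta=13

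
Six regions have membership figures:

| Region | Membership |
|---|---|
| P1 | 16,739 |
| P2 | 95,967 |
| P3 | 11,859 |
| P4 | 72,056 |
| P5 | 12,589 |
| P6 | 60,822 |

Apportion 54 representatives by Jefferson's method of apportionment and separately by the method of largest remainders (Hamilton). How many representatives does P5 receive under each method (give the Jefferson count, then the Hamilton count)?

Jefferson: P1 3, P2 20, P3 2, P4 15, P5 2, P6 12.
Hamilton: P1 3, P2 19, P3 2, P4 15, P5 3, P6 12.
P5 gets 2 under Jefferson and 3 under Hamilton.

2 and 3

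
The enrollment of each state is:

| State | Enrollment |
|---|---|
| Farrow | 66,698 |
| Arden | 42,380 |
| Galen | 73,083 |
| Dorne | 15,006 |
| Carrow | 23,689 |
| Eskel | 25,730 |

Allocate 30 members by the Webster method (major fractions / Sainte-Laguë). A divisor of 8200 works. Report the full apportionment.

Farrow 8, Arden 5, Galen 9, Dorne 2, Carrow 3, Eskel 3

With modified divisor 8200: modified quotas Farrow 8.134, Arden 5.168, Galen 8.913, Dorne 1.830, Carrow 2.889, Eskel 3.138.
Rounding to the nearest integer: Farrow 8, Arden 5, Galen 9, Dorne 2, Carrow 3, Eskel 3 (total 30).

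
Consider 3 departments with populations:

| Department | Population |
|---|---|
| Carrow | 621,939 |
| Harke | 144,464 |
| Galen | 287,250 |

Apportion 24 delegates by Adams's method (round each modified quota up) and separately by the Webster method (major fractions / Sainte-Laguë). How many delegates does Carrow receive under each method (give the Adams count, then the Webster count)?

Adams: Carrow 13, Harke 4, Galen 7.
Webster: Carrow 14, Harke 3, Galen 7.
Carrow gets 13 under Adams and 14 under Webster.

13 and 14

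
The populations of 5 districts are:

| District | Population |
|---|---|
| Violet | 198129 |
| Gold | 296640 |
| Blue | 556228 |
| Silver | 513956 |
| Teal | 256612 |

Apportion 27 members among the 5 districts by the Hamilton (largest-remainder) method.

Violet 3, Gold 4, Blue 8, Silver 8, Teal 4

Standard divisor: 1821565 ÷ 27 ≈ 67465.37.
Standard quotas: Violet 2.9368, Gold 4.3969, Blue 8.2446, Silver 7.6181, Teal 3.8036.
Lower quotas: Violet 2, Gold 4, Blue 8, Silver 7, Teal 3 (sum 24, leaving 3 seats).
Remainders in descending order: Violet 0.9368, Teal 0.8036, Silver 0.6181, Gold 0.3969, Blue 0.2446.
Largest remainders: Violet, Teal, Silver receive the extra seats.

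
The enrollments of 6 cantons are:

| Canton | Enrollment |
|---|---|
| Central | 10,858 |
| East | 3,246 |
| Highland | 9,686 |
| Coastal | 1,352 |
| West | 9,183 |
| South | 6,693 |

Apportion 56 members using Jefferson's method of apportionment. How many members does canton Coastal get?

1

Standard divisor 41018/56 ≈ 732.464; standard quotas: Central 14.824, East 4.432, Highland 13.224, Coastal 1.846, West 12.537, South 9.138.
Rounding down gives 14, 4, 13, 1, 12, 9 = 53 seats, so the divisor must be adjusted.
With modified divisor 690: modified quotas Central 15.736, East 4.704, Highland 14.038, Coastal 1.959, West 13.309, South 9.700.
Rounding down: Central 15, East 4, Highland 14, Coastal 1, West 13, South 9 (total 56).
Coastal receives 1.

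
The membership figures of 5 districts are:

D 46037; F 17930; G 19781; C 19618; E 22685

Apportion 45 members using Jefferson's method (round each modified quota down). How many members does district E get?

8

Standard divisor 126051/45 ≈ 2801.133; standard quotas: D 16.435, F 6.401, G 7.062, C 7.004, E 8.099.
Rounding down gives 16, 6, 7, 7, 8 = 44 seats, so the divisor must be adjusted.
With modified divisor 2600: modified quotas D 17.707, F 6.896, G 7.608, C 7.545, E 8.725.
Rounding down: D 17, F 6, G 7, C 7, E 8 (total 45).
E receives 8.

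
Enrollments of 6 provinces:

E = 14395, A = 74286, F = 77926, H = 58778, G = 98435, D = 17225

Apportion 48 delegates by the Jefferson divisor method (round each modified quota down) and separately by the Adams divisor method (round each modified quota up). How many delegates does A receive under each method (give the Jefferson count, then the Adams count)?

Jefferson: E 2, A 11, F 11, H 8, G 14, D 2.
Adams: E 2, A 10, F 11, H 8, G 14, D 3.
A gets 11 under Jefferson and 10 under Adams.

11 and 10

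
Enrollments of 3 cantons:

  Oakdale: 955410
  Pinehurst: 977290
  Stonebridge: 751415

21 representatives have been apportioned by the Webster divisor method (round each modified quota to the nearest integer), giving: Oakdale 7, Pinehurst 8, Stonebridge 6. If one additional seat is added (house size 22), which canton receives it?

Oakdale

Priority for the next seat is population ÷ (current seats + 0.5).
Priorities: Oakdale 127388.000, Pinehurst 114975.294, Stonebridge 115602.308.
Highest priority: Oakdale.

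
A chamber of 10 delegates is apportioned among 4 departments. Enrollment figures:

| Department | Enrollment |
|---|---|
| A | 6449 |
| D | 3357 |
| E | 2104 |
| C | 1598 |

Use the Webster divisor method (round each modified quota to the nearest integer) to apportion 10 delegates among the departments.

Standard divisor 13508/10 ≈ 1350.8; standard quotas: A 4.774, D 2.485, E 1.558, C 1.183.
Rounding to the nearest integer gives A 5, D 2, E 2, C 1 — total 10, matching the house size, so no adjustment is needed.

A 5, D 2, E 2, C 1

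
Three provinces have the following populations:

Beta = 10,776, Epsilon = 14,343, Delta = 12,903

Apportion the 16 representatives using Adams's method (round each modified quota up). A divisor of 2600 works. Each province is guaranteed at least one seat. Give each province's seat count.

With modified divisor 2600: modified quotas Beta 4.145, Epsilon 5.517, Delta 4.963.
Rounding up: Beta 5, Epsilon 6, Delta 5 (total 16).

Beta: 5, Epsilon: 6, Delta: 5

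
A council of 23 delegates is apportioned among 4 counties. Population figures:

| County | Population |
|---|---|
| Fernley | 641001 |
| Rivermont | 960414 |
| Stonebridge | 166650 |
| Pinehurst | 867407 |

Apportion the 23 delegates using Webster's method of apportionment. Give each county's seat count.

Fernley: 6; Rivermont: 8; Stonebridge: 1; Pinehurst: 8

Standard divisor 2635472/23 ≈ 114585.739; standard quotas: Fernley 5.594, Rivermont 8.382, Stonebridge 1.454, Pinehurst 7.570.
Rounding to the nearest integer gives Fernley 6, Rivermont 8, Stonebridge 1, Pinehurst 8 — total 23, matching the house size, so no adjustment is needed.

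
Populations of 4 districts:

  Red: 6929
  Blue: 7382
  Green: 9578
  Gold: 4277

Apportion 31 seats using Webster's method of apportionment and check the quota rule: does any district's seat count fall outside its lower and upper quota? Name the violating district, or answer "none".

none

Standard quotas: Red 7.626, Blue 8.125, Green 10.542, Gold 4.707.
Webster allocation: Red 8, Blue 8, Green 10, Gold 5.
Every allocation lies between the lower and upper quota.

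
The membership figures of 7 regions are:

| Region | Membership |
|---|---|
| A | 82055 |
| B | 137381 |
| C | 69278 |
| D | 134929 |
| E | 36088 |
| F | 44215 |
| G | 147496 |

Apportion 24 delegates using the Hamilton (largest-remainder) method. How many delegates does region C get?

Total 651442; standard divisor 651442/24 ≈ 27143.417.
Standard quotas: A 3.0230, B 5.0613, C 2.5523, D 4.9710, E 1.3295, F 1.6289, G 5.4340.
Lower quotas: A 3, B 5, C 2, D 4, E 1, F 1, G 5 (sum 21, leaving 3 seats).
Remainders in descending order: D 0.9710, F 0.6289, C 0.5523, G 0.4340, E 0.3295, B 0.0613, A 0.0230.
The surplus seats go to D, F, C.
C receives 3.

3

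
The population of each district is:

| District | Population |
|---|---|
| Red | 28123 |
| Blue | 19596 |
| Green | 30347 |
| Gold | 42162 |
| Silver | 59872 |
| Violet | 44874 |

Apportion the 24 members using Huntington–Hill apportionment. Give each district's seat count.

With divisor 9333: modified quotas Red 3.013, Blue 2.100, Green 3.252, Gold 4.518, Silver 6.415, Violet 4.808.
Geometric-mean thresholds: Red √(3·4)=3.464, Blue √(2·3)=2.449, Green √(3·4)=3.464, Gold √(4·5)=4.472, Silver √(6·7)=6.481, Violet √(4·5)=4.472.
Each quota rounded against its threshold gives Red 3, Blue 2, Green 3, Gold 5, Silver 6, Violet 5 (total 24).

Red: 3, Blue: 2, Green: 3, Gold: 5, Silver: 6, Violet: 5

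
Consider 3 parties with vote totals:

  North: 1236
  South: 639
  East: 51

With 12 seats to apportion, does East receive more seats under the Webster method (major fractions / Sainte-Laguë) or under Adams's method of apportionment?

Adams

Webster: North 8, South 4, East 0.
Adams: North 7, South 4, East 1.
East gets 0 under Webster and 1 under Adams.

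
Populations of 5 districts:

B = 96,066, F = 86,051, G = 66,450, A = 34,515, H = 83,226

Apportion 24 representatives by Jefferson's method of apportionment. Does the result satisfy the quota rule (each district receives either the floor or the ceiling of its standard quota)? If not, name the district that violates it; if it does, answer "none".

Standard quotas: B 6.294, F 5.638, G 4.354, A 2.261, H 5.453.
Jefferson allocation: B 6, F 6, G 4, A 2, H 6.
Every allocation lies between the lower and upper quota.

none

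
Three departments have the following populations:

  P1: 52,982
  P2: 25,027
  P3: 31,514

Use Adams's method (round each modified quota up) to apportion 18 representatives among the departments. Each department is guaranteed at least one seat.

P1 9; P2 4; P3 5

Standard divisor 109523/18 ≈ 6084.611; standard quotas: P1 8.708, P2 4.113, P3 5.179.
Rounding up gives 9, 5, 6 = 20 seats, so the divisor must be adjusted.
With modified divisor 6500: modified quotas P1 8.151, P2 3.850, P3 4.848.
Rounding up: P1 9, P2 4, P3 5 (total 18).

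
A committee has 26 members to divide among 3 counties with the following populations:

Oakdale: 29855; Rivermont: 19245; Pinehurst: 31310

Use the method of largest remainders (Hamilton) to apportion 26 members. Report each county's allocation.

Oakdale 10; Rivermont 6; Pinehurst 10

Standard divisor: 80410 ÷ 26 ≈ 3092.692.
Standard quotas: Oakdale 9.6534, Rivermont 6.2227, Pinehurst 10.1239.
Lower quotas: Oakdale 9, Rivermont 6, Pinehurst 10 (sum 25, leaving 1 seat).
Remainders in descending order: Oakdale 0.6534, Rivermont 0.2227, Pinehurst 0.1239.
The surplus seat goes to Oakdale.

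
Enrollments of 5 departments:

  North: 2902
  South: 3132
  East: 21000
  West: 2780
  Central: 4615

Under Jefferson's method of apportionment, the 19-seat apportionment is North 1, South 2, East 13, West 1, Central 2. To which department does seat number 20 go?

Priority for the next seat is population ÷ (current seats + 1).
Priorities: North 1451.000, South 1044.000, East 1500.000, West 1390.000, Central 1538.333.
Highest priority: Central.

Central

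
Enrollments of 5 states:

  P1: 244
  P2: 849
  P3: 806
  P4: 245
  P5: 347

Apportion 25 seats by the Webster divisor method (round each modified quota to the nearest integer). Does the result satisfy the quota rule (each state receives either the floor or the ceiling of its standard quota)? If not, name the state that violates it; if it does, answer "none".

none

Standard quotas: P1 2.449, P2 8.521, P3 8.089, P4 2.459, P5 3.483.
Webster allocation: P1 2, P2 9, P3 8, P4 2, P5 4.
Every allocation lies between the lower and upper quota.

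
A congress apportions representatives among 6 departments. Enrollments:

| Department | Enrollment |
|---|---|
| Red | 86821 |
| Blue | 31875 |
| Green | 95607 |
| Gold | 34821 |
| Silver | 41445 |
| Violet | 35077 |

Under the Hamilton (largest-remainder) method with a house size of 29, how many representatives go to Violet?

Total 325646; standard divisor 325646/29 ≈ 11229.172.
Standard quotas: Red 7.7317, Blue 2.8386, Green 8.5142, Gold 3.1009, Silver 3.6908, Violet 3.1237.
Lower quotas: Red 7, Blue 2, Green 8, Gold 3, Silver 3, Violet 3 (sum 26, leaving 3 seats).
Remainders in descending order: Blue 0.8386, Red 0.7317, Silver 0.6908, Green 0.5142, Violet 0.1237, Gold 0.1009.
Largest remainders: Blue, Red, Silver receive the extra seats.
Violet receives 3.

3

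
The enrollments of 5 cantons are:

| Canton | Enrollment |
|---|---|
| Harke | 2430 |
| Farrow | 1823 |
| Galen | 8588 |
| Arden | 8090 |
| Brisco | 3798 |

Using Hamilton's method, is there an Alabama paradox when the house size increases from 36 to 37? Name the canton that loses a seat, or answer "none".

Harke

At 36 seats: Harke 4, Farrow 3, Galen 12, Arden 12, Brisco 5.
At 37 seats: Harke 3, Farrow 3, Galen 13, Arden 12, Brisco 6.
Harke drops from 4 to 3.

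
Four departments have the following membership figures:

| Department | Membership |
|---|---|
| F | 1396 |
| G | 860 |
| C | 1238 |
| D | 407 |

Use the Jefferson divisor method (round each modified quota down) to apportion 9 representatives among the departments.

F=3, G=2, C=3, D=1

Standard divisor 3901/9 ≈ 433.444; standard quotas: F 3.221, G 1.984, C 2.856, D 0.939.
Rounding down gives 3, 1, 2, 0 = 6 seats, so the divisor must be adjusted.
With modified divisor 380: modified quotas F 3.674, G 2.263, C 3.258, D 1.071.
Rounding down: F 3, G 2, C 3, D 1 (total 9).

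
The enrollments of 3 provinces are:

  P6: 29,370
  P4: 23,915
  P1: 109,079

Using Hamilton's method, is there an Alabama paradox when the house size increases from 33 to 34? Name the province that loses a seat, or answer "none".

none

At 33 seats: P6 6, P4 5, P1 22.
At 34 seats: P6 6, P4 5, P1 23.
No province's allocation decreased.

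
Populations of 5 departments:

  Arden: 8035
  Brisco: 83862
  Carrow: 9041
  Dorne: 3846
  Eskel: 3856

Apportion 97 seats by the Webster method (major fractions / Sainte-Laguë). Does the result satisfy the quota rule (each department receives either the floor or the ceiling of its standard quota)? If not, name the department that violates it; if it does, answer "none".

Brisco

Standard quotas: Arden 7.174, Brisco 74.877, Carrow 8.072, Dorne 3.434, Eskel 3.443.
Webster allocation: Arden 7, Brisco 76, Carrow 8, Dorne 3, Eskel 3.
Brisco has quota 74.877 (lower 74, upper 75) but receives 76 — outside the quota interval.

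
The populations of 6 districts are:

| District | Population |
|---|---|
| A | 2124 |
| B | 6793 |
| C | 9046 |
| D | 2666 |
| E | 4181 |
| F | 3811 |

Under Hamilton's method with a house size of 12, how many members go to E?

Total 28621; standard divisor 28621/12 ≈ 2385.083.
Standard quotas: A 0.8905, B 2.8481, C 3.7927, D 1.1178, E 1.7530, F 1.5978.
Lower quotas: A 0, B 2, C 3, D 1, E 1, F 1 (sum 8, leaving 4 seats).
Remainders in descending order: A 0.8905, B 0.8481, C 0.7927, E 0.7530, F 0.5978, D 0.1178.
The surplus seats go to A, B, C, E.
E receives 2.

2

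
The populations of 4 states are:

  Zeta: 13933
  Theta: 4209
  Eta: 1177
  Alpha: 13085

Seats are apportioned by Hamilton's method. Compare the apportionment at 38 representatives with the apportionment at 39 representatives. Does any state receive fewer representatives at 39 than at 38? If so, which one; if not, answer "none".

Eta

At 38 seats: Zeta 16, Theta 5, Eta 2, Alpha 15.
At 39 seats: Zeta 17, Theta 5, Eta 1, Alpha 16.
Eta drops from 2 to 1.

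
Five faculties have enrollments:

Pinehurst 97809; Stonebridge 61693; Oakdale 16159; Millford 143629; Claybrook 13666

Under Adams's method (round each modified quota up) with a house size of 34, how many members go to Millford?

Standard divisor 332956/34 ≈ 9792.824; standard quotas: Pinehurst 9.988, Stonebridge 6.300, Oakdale 1.650, Millford 14.667, Claybrook 1.396.
Rounding up gives 10, 7, 2, 15, 2 = 36 seats, so the divisor must be adjusted.
With modified divisor 10600: modified quotas Pinehurst 9.227, Stonebridge 5.820, Oakdale 1.524, Millford 13.550, Claybrook 1.289.
Rounding up: Pinehurst 10, Stonebridge 6, Oakdale 2, Millford 14, Claybrook 2 (total 34).
Millford receives 14.

14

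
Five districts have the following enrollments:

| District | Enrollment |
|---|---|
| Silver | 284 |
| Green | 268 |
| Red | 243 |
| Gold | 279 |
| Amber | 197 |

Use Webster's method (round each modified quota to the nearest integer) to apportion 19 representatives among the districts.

Standard divisor 1271/19 ≈ 66.895; standard quotas: Silver 4.245, Green 4.006, Red 3.633, Gold 4.171, Amber 2.945.
Rounding to the nearest integer gives Silver 4, Green 4, Red 4, Gold 4, Amber 3 — total 19, matching the house size, so no adjustment is needed.

Silver 4; Green 4; Red 4; Gold 4; Amber 3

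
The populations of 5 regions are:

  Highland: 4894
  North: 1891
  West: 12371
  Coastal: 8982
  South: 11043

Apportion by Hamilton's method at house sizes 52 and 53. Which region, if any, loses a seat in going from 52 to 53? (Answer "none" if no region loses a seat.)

At 52 seats: Highland 6, North 3, West 16, Coastal 12, South 15.
At 53 seats: Highland 7, North 2, West 17, Coastal 12, South 15.
North drops from 3 to 2.

North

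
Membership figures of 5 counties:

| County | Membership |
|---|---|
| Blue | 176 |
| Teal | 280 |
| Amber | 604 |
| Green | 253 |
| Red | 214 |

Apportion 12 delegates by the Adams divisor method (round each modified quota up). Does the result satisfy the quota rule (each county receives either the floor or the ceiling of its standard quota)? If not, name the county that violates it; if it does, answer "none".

none

Standard quotas: Blue 1.383, Teal 2.200, Amber 4.747, Green 1.988, Red 1.682.
Adams allocation: Blue 2, Teal 2, Amber 4, Green 2, Red 2.
Every allocation lies between the lower and upper quota.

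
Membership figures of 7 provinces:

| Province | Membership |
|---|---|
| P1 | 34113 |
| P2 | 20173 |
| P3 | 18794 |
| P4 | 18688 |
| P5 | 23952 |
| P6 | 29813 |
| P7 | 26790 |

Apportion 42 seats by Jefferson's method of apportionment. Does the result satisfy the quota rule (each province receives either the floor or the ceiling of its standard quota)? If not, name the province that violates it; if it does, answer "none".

none

Standard quotas: P1 8.314, P2 4.917, P3 4.581, P4 4.555, P5 5.838, P6 7.266, P7 6.529.
Jefferson allocation: P1 9, P2 5, P3 4, P4 4, P5 6, P6 7, P7 7.
Every allocation lies between the lower and upper quota.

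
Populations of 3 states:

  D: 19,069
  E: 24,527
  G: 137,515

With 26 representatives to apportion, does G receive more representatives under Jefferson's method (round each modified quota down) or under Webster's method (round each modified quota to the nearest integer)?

Jefferson

Jefferson: D 2, E 3, G 21.
Webster: D 3, E 3, G 20.
G gets 21 under Jefferson and 20 under Webster.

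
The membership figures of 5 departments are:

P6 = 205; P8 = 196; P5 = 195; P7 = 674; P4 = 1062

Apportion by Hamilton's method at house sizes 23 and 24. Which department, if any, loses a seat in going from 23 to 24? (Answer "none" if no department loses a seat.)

none

At 23 seats: P6 2, P8 2, P5 2, P7 7, P4 10.
At 24 seats: P6 2, P8 2, P5 2, P7 7, P4 11.
No department's allocation decreased.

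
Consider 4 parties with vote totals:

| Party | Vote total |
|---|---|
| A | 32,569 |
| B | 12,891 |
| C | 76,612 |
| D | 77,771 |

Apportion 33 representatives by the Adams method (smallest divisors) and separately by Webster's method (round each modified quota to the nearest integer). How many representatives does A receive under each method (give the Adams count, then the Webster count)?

6 and 5

Adams: A 6, B 2, C 12, D 13.
Webster: A 5, B 2, C 13, D 13.
A gets 6 under Adams and 5 under Webster.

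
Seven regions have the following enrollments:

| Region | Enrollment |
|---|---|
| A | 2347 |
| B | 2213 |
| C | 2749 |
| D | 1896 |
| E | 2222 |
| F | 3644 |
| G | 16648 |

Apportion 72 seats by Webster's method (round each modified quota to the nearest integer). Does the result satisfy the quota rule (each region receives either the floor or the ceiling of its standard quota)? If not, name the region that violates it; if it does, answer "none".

Standard quotas: A 5.328, B 5.023, C 6.240, D 4.304, E 5.044, F 8.272, G 37.790.
Webster allocation: A 5, B 5, C 6, D 4, E 5, F 8, G 39.
G has quota 37.790 (lower 37, upper 38) but receives 39 — outside the quota interval.

G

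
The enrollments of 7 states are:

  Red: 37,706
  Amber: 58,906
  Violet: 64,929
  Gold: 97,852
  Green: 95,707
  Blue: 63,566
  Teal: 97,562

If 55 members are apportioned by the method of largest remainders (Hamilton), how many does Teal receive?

Standard divisor: 516228 ÷ 55 ≈ 9385.964.
Standard quotas: Red 4.0173, Amber 6.2760, Violet 6.9177, Gold 10.4254, Green 10.1968, Blue 6.7725, Teal 10.3945.
Lower quotas: Red 4, Amber 6, Violet 6, Gold 10, Green 10, Blue 6, Teal 10 (sum 52, leaving 3 seats).
Remainders in descending order: Violet 0.9177, Blue 0.7725, Gold 0.4254, Teal 0.3945, Amber 0.2760, Green 0.1968, Red 0.0173.
Largest remainders: Violet, Blue, Gold receive the extra seats.
Teal receives 10.

10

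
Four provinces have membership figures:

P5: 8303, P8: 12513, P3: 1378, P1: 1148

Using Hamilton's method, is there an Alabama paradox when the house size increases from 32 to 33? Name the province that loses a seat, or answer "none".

P1

At 32 seats: P5 11, P8 17, P3 2, P1 2.
At 33 seats: P5 12, P8 18, P3 2, P1 1.
P1 drops from 2 to 1.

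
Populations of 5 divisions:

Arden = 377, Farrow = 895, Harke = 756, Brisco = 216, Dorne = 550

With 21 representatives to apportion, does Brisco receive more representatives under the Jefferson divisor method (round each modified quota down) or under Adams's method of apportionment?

Jefferson: Arden 3, Farrow 7, Harke 6, Brisco 1, Dorne 4.
Adams: Arden 3, Farrow 6, Harke 6, Brisco 2, Dorne 4.
Brisco gets 1 under Jefferson and 2 under Adams.

Adams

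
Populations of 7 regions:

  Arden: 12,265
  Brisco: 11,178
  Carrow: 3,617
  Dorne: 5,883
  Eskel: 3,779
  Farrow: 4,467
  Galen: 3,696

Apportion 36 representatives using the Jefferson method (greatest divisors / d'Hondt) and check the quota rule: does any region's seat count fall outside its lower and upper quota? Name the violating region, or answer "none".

Standard quotas: Arden 9.837, Brisco 8.965, Carrow 2.901, Dorne 4.718, Eskel 3.031, Farrow 3.583, Galen 2.964.
Jefferson allocation: Arden 10, Brisco 9, Carrow 3, Dorne 5, Eskel 3, Farrow 3, Galen 3.
Every allocation lies between the lower and upper quota.

none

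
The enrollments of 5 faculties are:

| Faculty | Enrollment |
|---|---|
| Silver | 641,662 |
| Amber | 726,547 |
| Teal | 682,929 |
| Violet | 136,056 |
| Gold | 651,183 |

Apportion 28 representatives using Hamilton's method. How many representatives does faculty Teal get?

7

Standard divisor: 2838377 ÷ 28 ≈ 101370.607.
Standard quotas: Silver 6.3299, Amber 7.1672, Teal 6.7370, Violet 1.3422, Gold 6.4238.
Lower quotas: Silver 6, Amber 7, Teal 6, Violet 1, Gold 6 (sum 26, leaving 2 seats).
Remainders in descending order: Teal 0.7370, Gold 0.4238, Violet 0.3422, Silver 0.3299, Amber 0.1672.
Largest remainders: Teal, Gold receive the extra seats.
Teal receives 7.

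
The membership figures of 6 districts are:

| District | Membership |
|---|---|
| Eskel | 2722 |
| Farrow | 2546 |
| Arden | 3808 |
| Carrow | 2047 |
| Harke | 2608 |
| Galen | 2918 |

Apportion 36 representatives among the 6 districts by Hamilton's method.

Eskel=6, Farrow=6, Arden=8, Carrow=4, Harke=6, Galen=6

The standard divisor is 16649/36 ≈ 462.472.
Standard quotas: Eskel 5.886, Farrow 5.505, Arden 8.234, Carrow 4.426, Harke 5.639, Galen 6.310.
Lower quotas: Eskel 5, Farrow 5, Arden 8, Carrow 4, Harke 5, Galen 6 (sum 33, leaving 3 seats).
Remainders in descending order: Eskel 0.886, Harke 0.639, Farrow 0.505, Carrow 0.426, Galen 0.310, Arden 0.234.
The surplus seats go to Eskel, Harke, Farrow.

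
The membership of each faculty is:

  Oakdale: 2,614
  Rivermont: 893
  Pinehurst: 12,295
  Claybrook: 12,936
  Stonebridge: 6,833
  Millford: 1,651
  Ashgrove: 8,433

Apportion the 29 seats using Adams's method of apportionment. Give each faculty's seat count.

Oakdale: 2; Rivermont: 1; Pinehurst: 8; Claybrook: 8; Stonebridge: 4; Millford: 1; Ashgrove: 5

Standard divisor 45655/29 ≈ 1574.31; standard quotas: Oakdale 1.660, Rivermont 0.567, Pinehurst 7.810, Claybrook 8.217, Stonebridge 4.340, Millford 1.049, Ashgrove 5.357.
Rounding up gives 2, 1, 8, 9, 5, 2, 6 = 33 seats, so the divisor must be adjusted.
With modified divisor 1730: modified quotas Oakdale 1.511, Rivermont 0.516, Pinehurst 7.107, Claybrook 7.477, Stonebridge 3.950, Millford 0.954, Ashgrove 4.875.
Rounding up: Oakdale 2, Rivermont 1, Pinehurst 8, Claybrook 8, Stonebridge 4, Millford 1, Ashgrove 5 (total 29).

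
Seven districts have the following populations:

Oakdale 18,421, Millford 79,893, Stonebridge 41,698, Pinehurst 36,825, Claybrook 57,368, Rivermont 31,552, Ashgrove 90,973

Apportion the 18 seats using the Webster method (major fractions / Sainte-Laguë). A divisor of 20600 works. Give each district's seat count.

With modified divisor 20600: modified quotas Oakdale 0.894, Millford 3.878, Stonebridge 2.024, Pinehurst 1.788, Claybrook 2.785, Rivermont 1.532, Ashgrove 4.416.
Rounding to the nearest integer: Oakdale 1, Millford 4, Stonebridge 2, Pinehurst 2, Claybrook 3, Rivermont 2, Ashgrove 4 (total 18).

Oakdale: 1, Millford: 4, Stonebridge: 2, Pinehurst: 2, Claybrook: 3, Rivermont: 2, Ashgrove: 4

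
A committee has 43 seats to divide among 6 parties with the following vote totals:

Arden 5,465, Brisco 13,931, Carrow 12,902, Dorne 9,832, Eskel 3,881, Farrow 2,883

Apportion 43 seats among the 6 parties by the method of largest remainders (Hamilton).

The standard divisor is 48894/43 ≈ 1137.07.
Standard quotas: Arden 4.8062, Brisco 12.2517, Carrow 11.3467, Dorne 8.6468, Eskel 3.4132, Farrow 2.5355.
Lower quotas: Arden 4, Brisco 12, Carrow 11, Dorne 8, Eskel 3, Farrow 2 (sum 40, leaving 3 seats).
Remainders in descending order: Arden 0.8062, Dorne 0.6468, Farrow 0.5355, Eskel 0.4132, Carrow 0.3467, Brisco 0.2517.
Largest remainders: Arden, Dorne, Farrow receive the extra seats.

Arden: 5; Brisco: 12; Carrow: 11; Dorne: 9; Eskel: 3; Farrow: 3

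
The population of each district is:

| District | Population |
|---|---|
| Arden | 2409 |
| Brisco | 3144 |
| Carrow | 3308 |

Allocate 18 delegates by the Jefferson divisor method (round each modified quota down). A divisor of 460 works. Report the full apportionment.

Arden 5, Brisco 6, Carrow 7

With modified divisor 460: modified quotas Arden 5.237, Brisco 6.835, Carrow 7.191.
Rounding down: Arden 5, Brisco 6, Carrow 7 (total 18).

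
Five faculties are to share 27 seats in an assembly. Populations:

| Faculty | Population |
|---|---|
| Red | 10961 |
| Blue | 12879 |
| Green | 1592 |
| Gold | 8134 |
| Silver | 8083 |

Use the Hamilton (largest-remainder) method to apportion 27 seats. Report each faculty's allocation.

Standard divisor: 41649 ÷ 27 ≈ 1542.556.
Standard quotas: Red 7.1057, Blue 8.3491, Green 1.0321, Gold 5.2731, Silver 5.2400.
Lower quotas: Red 7, Blue 8, Green 1, Gold 5, Silver 5 (sum 26, leaving 1 seat).
Remainders in descending order: Blue 0.3491, Gold 0.2731, Silver 0.2400, Red 0.1057, Green 0.0321.
Largest remainder: Blue receives the extra seat.

Red=7, Blue=9, Green=1, Gold=5, Silver=5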